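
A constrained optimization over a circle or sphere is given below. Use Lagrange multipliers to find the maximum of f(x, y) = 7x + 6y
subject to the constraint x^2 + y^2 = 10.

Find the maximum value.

Set up Lagrange conditions: grad f = lambda * grad g
  7 = 2*lambda*x
  6 = 2*lambda*y
From these: x/y = 7/6, so x = 7t, y = 6t for some t.
Substitute into constraint: (7t)^2 + (6t)^2 = 10
  t^2 * 85 = 10
  t = sqrt(10/85)
Maximum = 7*x + 6*y = (7^2 + 6^2)*t = 85 * sqrt(10/85) = sqrt(850)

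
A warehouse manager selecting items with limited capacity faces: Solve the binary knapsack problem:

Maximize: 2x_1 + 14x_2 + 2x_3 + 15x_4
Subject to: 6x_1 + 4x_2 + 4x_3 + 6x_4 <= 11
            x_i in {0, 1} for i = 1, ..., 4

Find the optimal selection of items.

Items: item 1 (v=2, w=6), item 2 (v=14, w=4), item 3 (v=2, w=4), item 4 (v=15, w=6)
Capacity: 11
Checking all 16 subsets (w = total weight, v = total value):
  {}: w = 0, v = 0
  {1}: w = 6, v = 2
  {2}: w = 4, v = 14
  {3}: w = 4, v = 2
  {4}: w = 6, v = 15
  {1, 2}: w = 10, v = 16
  {1, 3}: w = 10, v = 4
  {1, 4}: w = 12 > 11, infeasible
  {2, 3}: w = 8, v = 16
  {2, 4}: w = 10, v = 29
  {3, 4}: w = 10, v = 17
  {1, 2, 3}: w = 14 > 11, infeasible
  {1, 2, 4}: w = 16 > 11, infeasible
  {1, 3, 4}: w = 16 > 11, infeasible
  {2, 3, 4}: w = 14 > 11, infeasible
  {1, 2, 3, 4}: w = 20 > 11, infeasible
Best feasible subset: items [2, 4]
Total weight: 10 <= 11, total value: 29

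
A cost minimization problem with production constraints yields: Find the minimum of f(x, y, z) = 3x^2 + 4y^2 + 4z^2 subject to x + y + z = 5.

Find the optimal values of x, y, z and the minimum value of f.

Using Lagrange multipliers on f = 3x^2 + 4y^2 + 4z^2 with constraint x + y + z = 5:
Conditions: 2*3*x = lambda, 2*4*y = lambda, 2*4*z = lambda
So x = lambda/6, y = lambda/8, z = lambda/8
Substituting into constraint: lambda * (5/12) = 5
lambda = 12
x = 2, y = 3/2, z = 3/2
Minimum value = 30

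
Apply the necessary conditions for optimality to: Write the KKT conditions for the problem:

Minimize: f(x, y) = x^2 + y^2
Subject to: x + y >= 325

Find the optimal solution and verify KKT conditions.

KKT conditions for min x^2 + y^2 s.t. x + y >= 325:
Stationarity: 2x = mu, 2y = mu
So x = y = mu/2.
Complementary slackness: mu*(x + y - 325) = 0
Primal feasibility: x + y >= 325; dual feasibility: mu >= 0
If mu = 0 then x = y = 0, but 0 + 0 < 325 is infeasible, so the constraint is active.
Constraint active: x + y = 2*(mu/2) = 325 => mu = 325
x = y = 325/2, f = 105625/2
Verify: stationarity 2*(325/2) = 325 = mu; primal 325/2 + 325/2 = 325 >= 325; dual mu = 325 >= 0; complementary slackness 325*(325 - 325) = 0. All KKT conditions hold.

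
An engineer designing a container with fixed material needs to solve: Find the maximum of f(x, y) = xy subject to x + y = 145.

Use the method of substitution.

Substitute y = 145 - x into f(x,y) = xy:
g(x) = x(145 - x) = 145x - x^2
g'(x) = 145 - 2x = 0  =>  x = 145/2
y = 145 - 145/2 = 145/2
Maximum value = (145/2) * (145/2) = 21025/4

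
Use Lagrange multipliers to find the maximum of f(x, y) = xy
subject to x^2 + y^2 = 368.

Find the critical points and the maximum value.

Lagrange conditions: y = 2*lambda*x and x = 2*lambda*y
If x = 0 then y = 0, violating the constraint, so x, y != 0.
Dividing: y/x = x/y => x^2 = y^2 => y = x or y = -x
Constraint: 2x^2 = 368 => x^2 = 184 => x = +/-sqrt(184)
Critical points: (sqrt(184), sqrt(184)), (-sqrt(184), -sqrt(184)), (sqrt(184), -sqrt(184)), (-sqrt(184), sqrt(184))
  y = x:  xy = x^2 = 184  at (sqrt(184), sqrt(184)) and (-sqrt(184), -sqrt(184))
  y = -x: xy = -x^2 = -184 at (sqrt(184), -sqrt(184)) and (-sqrt(184), sqrt(184))
Maximum xy = 184 at (sqrt(184), sqrt(184)) and (-sqrt(184), -sqrt(184))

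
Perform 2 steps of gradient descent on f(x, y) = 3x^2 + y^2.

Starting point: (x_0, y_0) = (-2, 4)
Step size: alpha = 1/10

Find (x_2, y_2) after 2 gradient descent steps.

f(x,y) = 3x^2 + y^2
grad_x = 6x + 0y, grad_y = 2y + 0x
Step 1: grad = (-12, 8), (-4/5, 16/5)
Step 2: grad = (-24/5, 32/5), (-8/25, 64/25)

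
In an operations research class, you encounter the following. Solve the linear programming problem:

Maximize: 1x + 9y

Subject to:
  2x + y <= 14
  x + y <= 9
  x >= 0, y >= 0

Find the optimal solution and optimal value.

Feasible vertices: (0, 0), (0, 9), (5, 4), (7, 0)
Objective 1x + 9y at each:
  (0, 0): 0
  (0, 9): 81
  (5, 4): 41
  (7, 0): 7
Maximum is 81 at (0, 9).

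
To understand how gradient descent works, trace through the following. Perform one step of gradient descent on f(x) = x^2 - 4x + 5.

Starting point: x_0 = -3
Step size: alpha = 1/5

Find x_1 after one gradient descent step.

f(x) = x^2 - 4x + 5
f'(x) = 2x - 4
f'(-3) = 2*-3 + (-4) = -10
x_1 = x_0 - alpha * f'(x_0) = -3 - 1/5 * -10 = -1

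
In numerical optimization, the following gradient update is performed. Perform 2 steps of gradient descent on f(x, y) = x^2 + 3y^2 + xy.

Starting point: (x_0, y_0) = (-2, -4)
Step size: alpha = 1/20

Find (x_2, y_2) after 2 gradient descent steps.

f(x,y) = x^2 + 3y^2 + xy
grad_x = 2x + 1y, grad_y = 6y + 1x
Step 1: grad = (-8, -26), (-8/5, -27/10)
Step 2: grad = (-59/10, -89/5), (-261/200, -181/100)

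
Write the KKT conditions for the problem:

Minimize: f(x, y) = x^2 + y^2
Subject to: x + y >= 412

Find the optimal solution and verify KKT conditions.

KKT conditions for min x^2 + y^2 s.t. x + y >= 412:
Stationarity: 2x = mu, 2y = mu
So x = y = mu/2.
Complementary slackness: mu*(x + y - 412) = 0
Primal feasibility: x + y >= 412; dual feasibility: mu >= 0
If mu = 0 then x = y = 0, but 0 + 0 < 412 is infeasible, so the constraint is active.
Constraint active: x + y = 2*(mu/2) = 412 => mu = 412
x = y = 206, f = 84872
Verify: stationarity 2*206 = 412 = mu; primal 206 + 206 = 412 >= 412; dual mu = 412 >= 0; complementary slackness 412*(412 - 412) = 0. All KKT conditions hold.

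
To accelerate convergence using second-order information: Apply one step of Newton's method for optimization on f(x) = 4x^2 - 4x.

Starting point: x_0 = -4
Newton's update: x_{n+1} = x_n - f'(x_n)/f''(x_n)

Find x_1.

f(x) = 4x^2 - 4x
f'(x) = 8x + (-4), f''(x) = 8
Newton step: x_1 = x_0 - f'(x_0)/f''(x_0)
f'(-4) = -36
x_1 = -4 - -36/8 = 1/2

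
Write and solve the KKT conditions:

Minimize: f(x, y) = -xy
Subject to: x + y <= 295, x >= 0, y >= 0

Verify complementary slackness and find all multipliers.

Problem: min -xy s.t. x + y <= 295 (multiplier lambda), x >= 0 (mu_x), y >= 0 (mu_y)
KKT stationarity: -y + lambda - mu_x = 0, -x + lambda - mu_y = 0, with lambda, mu_x, mu_y >= 0
Complementary slackness: lambda*(x + y - 295) = 0, mu_x*x = 0, mu_y*y = 0
If lambda = 0: y = -mu_x <= 0 and x = -mu_y <= 0 force x = y = 0 with f = 0; but x = y = 295/2 is feasible with f = -87025/4 < 0, so this is not the minimum. Hence lambda > 0 and x + y = 295.
Try x > 0, y > 0 (so mu_x = mu_y = 0): y = lambda, x = lambda => x = y = lambda
x + y = 295 => 2*lambda = 295 => lambda = 295/2
x* = y* = 295/2 > 0, consistent with mu_x = mu_y = 0.
(Any feasible point with x = 0 or y = 0 has f = 0 > -87025/4, so the minimum is not on those boundaries.)
min(-xy) = -87025/4 (i.e. max xy = 87025/4)
Multipliers: lambda = 295/2, mu_x = 0, mu_y = 0
Complementary slackness: lambda*(x + y - 295) = 295/2*(295/2 + 295/2 - 295) = 0, mu_x*x = 0*295/2 = 0, mu_y*y = 0*295/2 = 0. Satisfied.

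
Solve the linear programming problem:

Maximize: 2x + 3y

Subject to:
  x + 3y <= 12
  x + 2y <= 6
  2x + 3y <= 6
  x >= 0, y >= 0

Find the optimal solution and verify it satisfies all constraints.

Feasible vertices: (0, 0), (0, 2), (3, 0)
Objective 2x + 3y at each vertex:
  (0, 0): 0
  (0, 2): 6
  (3, 0): 6
Maximum is 6 at (0, 2).
Verify constraints at (x, y) = (0, 2):
  1*0 + 3*2 = 6 <= 12
  1*0 + 2*2 = 4 <= 6
  2*0 + 3*2 = 6 <= 6 (active)
  x = 0 >= 0, y = 2 >= 0. All constraints satisfied.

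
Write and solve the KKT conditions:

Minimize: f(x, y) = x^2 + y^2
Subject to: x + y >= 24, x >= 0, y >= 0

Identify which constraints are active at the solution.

KKT conditions for min x^2 + y^2 s.t. 1x + 1y >= 24, x >= 0, y >= 0:
Stationarity: 2x = mu*1 + mu_x, 2y = mu*1 + mu_y, with mu, mu_x, mu_y >= 0
Complementary slackness: mu*(x + y - 24) = 0, mu_x*x = 0, mu_y*y = 0
(0, 0) is infeasible (1*0 + 1*0 < 24), so if mu = 0 stationarity would force x = mu_x/2 >= 0, y = mu_y/2 >= 0 with mu_x*x = mu_y*y = 0, i.e. x = y = 0: contradiction. Hence mu > 0 and x + y = 24 is active.
Try x > 0, y > 0 (so mu_x = mu_y = 0): x = 1*mu/2, y = 1*mu/2
Substitute: 1*(1*mu/2) + 1*(1*mu/2) = 24
  mu*2/2 = 24 => mu = 24
x* = 12 > 0, y* = 12 > 0, consistent with mu_x = mu_y = 0.
f is convex and the constraints are linear, so this KKT point is the global minimum.
f* = 288
Active constraints: x + y >= 24 (holds with equality, mu = 24 > 0); x >= 0 and y >= 0 are inactive (mu_x = mu_y = 0).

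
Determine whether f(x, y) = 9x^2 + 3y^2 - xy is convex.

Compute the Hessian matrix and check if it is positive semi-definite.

f(x,y) = 9x^2 + 3y^2 - xy
Hessian H = [[18, -1], [-1, 6]]
trace(H) = 24, det(H) = 107
Eigenvalues: (24 +/- sqrt(148)) / 2 = 18.08, 5.917
Since both eigenvalues > 0, f is convex.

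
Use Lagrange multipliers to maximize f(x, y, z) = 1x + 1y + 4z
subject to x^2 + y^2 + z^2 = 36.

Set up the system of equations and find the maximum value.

Lagrange conditions: 1 = 2*lambda*x, 1 = 2*lambda*y, 4 = 2*lambda*z
So x:1 = y:1 = z:4, i.e. x = 1t, y = 1t, z = 4t
Constraint: t^2*(1^2 + 1^2 + 4^2) = 36
  t^2 * 18 = 36  =>  t = sqrt(2)
Maximum = 1*1t + 1*1t + 4*4t = 18*sqrt(2) = sqrt(648)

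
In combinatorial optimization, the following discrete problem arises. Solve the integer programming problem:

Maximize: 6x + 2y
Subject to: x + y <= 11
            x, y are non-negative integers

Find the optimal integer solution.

Objective: 6x + 2y, constraint: x + y <= 11
Coefficient of x is 6 >= coefficient of y is 2, so allocate the entire budget to x.
Optimal: x = 11, y = 0, value = 66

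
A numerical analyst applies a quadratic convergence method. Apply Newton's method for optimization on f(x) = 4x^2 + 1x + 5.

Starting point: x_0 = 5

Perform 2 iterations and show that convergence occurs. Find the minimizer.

f(x) = 4x^2 + 1x + 5, f'(x) = 8x + (1), f''(x) = 8
Step 1: f'(5) = 41, x_1 = 5 - 41/8 = -1/8
Step 2: f'(-1/8) = 0, x_2 = -1/8 (converged)
Newton's method converges in 1 step for quadratics.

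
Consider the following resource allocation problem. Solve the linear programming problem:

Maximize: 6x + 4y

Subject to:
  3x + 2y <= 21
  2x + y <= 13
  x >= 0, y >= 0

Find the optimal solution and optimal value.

Feasible vertices: (0, 0), (0, 21/2), (5, 3), (13/2, 0)
Objective 6x + 4y at each:
  (0, 0): 0
  (0, 21/2): 42
  (5, 3): 42
  (13/2, 0): 39
Maximum is 42 at (0, 21/2).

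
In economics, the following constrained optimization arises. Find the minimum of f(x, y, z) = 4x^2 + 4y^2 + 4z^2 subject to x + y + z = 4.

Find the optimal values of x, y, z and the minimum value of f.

Using Lagrange multipliers on f = 4x^2 + 4y^2 + 4z^2 with constraint x + y + z = 4:
Conditions: 2*4*x = lambda, 2*4*y = lambda, 2*4*z = lambda
So x = lambda/8, y = lambda/8, z = lambda/8
Substituting into constraint: lambda * (3/8) = 4
lambda = 32/3
x = 4/3, y = 4/3, z = 4/3
Minimum value = 64/3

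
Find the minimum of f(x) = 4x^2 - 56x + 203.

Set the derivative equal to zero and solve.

f(x) = 4x^2 - 56x + 203
f'(x) = 8x + (-56) = 0
x = 56/8 = 7
f(7) = 7
Since f''(x) = 8 > 0, this is a minimum.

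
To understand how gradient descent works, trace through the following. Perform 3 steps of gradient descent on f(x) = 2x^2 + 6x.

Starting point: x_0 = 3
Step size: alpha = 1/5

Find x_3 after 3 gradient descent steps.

f(x) = 2x^2 + 6x, f'(x) = 4x + (6)
Step 1: f'(3) = 18, x_1 = 3 - 1/5 * 18 = -3/5
Step 2: f'(-3/5) = 18/5, x_2 = -3/5 - 1/5 * 18/5 = -33/25
Step 3: f'(-33/25) = 18/25, x_3 = -33/25 - 1/5 * 18/25 = -183/125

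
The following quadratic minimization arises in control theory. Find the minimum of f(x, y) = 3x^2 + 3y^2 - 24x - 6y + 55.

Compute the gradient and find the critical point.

f(x,y) = 3x^2 + 3y^2 - 24x - 6y + 55
df/dx = 6x + (-24) = 0  =>  x = 4
df/dy = 6y + (-6) = 0  =>  y = 1
f(4, 1) = 3*(4)^2 + 3*(1)^2 + -24*(4) + -6*(1) + 55 = 4
Hessian is diagonal with entries 6, 6 > 0, so this is a minimum.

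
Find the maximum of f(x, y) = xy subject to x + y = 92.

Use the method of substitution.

Substitute y = 92 - x into f(x,y) = xy:
g(x) = x(92 - x) = 92x - x^2
g'(x) = 92 - 2x = 0  =>  x = 46
y = 92 - 46 = 46
Maximum value = 46 * 46 = 2116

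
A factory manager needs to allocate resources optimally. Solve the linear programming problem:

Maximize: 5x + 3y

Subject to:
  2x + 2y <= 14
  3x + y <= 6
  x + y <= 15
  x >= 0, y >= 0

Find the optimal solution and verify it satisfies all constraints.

Feasible vertices: (0, 0), (0, 6), (2, 0)
Objective 5x + 3y at each vertex:
  (0, 0): 0
  (0, 6): 18
  (2, 0): 10
Maximum is 18 at (0, 6).
Verify constraints at (x, y) = (0, 6):
  2*0 + 2*6 = 12 <= 14
  3*0 + 1*6 = 6 <= 6 (active)
  1*0 + 1*6 = 6 <= 15
  x = 0 >= 0, y = 6 >= 0. All constraints satisfied.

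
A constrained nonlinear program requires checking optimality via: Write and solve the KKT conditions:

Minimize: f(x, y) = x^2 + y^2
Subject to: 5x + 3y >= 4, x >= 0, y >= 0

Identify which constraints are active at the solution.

KKT conditions for min x^2 + y^2 s.t. 5x + 3y >= 4, x >= 0, y >= 0:
Stationarity: 2x = mu*5 + mu_x, 2y = mu*3 + mu_y, with mu, mu_x, mu_y >= 0
Complementary slackness: mu*(5x + 3y - 4) = 0, mu_x*x = 0, mu_y*y = 0
(0, 0) is infeasible (5*0 + 3*0 < 4), so if mu = 0 stationarity would force x = mu_x/2 >= 0, y = mu_y/2 >= 0 with mu_x*x = mu_y*y = 0, i.e. x = y = 0: contradiction. Hence mu > 0 and 5x + 3y = 4 is active.
Try x > 0, y > 0 (so mu_x = mu_y = 0): x = 5*mu/2, y = 3*mu/2
Substitute: 5*(5*mu/2) + 3*(3*mu/2) = 4
  mu*34/2 = 4 => mu = 4/17
x* = 10/17 > 0, y* = 6/17 > 0, consistent with mu_x = mu_y = 0.
f is convex and the constraints are linear, so this KKT point is the global minimum.
f* = 8/17
Active constraints: 5x + 3y >= 4 (holds with equality, mu = 4/17 > 0); x >= 0 and y >= 0 are inactive (mu_x = mu_y = 0).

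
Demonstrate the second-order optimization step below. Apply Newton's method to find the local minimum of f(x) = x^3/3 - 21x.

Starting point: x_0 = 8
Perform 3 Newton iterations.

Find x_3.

f(x) = x^3/3 - 21x
f'(x) = x^2 - 21, f''(x) = 2x
Newton update: x_{n+1} = x_n - (x_n^2 - 21)/(2*x_n)
Step 1: x_0 = 8, f'=43, f''=16, x_1 = 85/16
Step 2: x_1 = 85/16, f'=1849/256, f''=85/8, x_2 = 12601/2720
Step 3: x_2 = 12601/2720, f'=3418801/7398400, f''=12601/1360, x_3 = 314151601/68549440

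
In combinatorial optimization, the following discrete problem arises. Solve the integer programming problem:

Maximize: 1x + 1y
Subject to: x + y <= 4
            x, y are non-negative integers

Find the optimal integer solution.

Objective: 1x + 1y, constraint: x + y <= 4
Coefficient of x is 1 >= coefficient of y is 1, so allocate the entire budget to x.
Optimal: x = 4, y = 0, value = 4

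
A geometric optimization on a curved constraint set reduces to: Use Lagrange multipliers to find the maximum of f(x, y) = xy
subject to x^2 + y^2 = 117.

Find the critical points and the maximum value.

Lagrange conditions: y = 2*lambda*x and x = 2*lambda*y
If x = 0 then y = 0, violating the constraint, so x, y != 0.
Dividing: y/x = x/y => x^2 = y^2 => y = x or y = -x
Constraint: 2x^2 = 117 => x^2 = 117/2 => x = +/-sqrt(117/2)
Critical points: (sqrt(117/2), sqrt(117/2)), (-sqrt(117/2), -sqrt(117/2)), (sqrt(117/2), -sqrt(117/2)), (-sqrt(117/2), sqrt(117/2))
  y = x:  xy = x^2 = 117/2  at (sqrt(117/2), sqrt(117/2)) and (-sqrt(117/2), -sqrt(117/2))
  y = -x: xy = -x^2 = -117/2 at (sqrt(117/2), -sqrt(117/2)) and (-sqrt(117/2), sqrt(117/2))
Maximum xy = 117/2 at (sqrt(117/2), sqrt(117/2)) and (-sqrt(117/2), -sqrt(117/2))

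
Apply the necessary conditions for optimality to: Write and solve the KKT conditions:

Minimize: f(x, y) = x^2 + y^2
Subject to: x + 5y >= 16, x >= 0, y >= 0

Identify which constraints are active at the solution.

KKT conditions for min x^2 + y^2 s.t. 1x + 5y >= 16, x >= 0, y >= 0:
Stationarity: 2x = mu*1 + mu_x, 2y = mu*5 + mu_y, with mu, mu_x, mu_y >= 0
Complementary slackness: mu*(x + 5y - 16) = 0, mu_x*x = 0, mu_y*y = 0
(0, 0) is infeasible (1*0 + 5*0 < 16), so if mu = 0 stationarity would force x = mu_x/2 >= 0, y = mu_y/2 >= 0 with mu_x*x = mu_y*y = 0, i.e. x = y = 0: contradiction. Hence mu > 0 and x + 5y = 16 is active.
Try x > 0, y > 0 (so mu_x = mu_y = 0): x = 1*mu/2, y = 5*mu/2
Substitute: 1*(1*mu/2) + 5*(5*mu/2) = 16
  mu*26/2 = 16 => mu = 16/13
x* = 8/13 > 0, y* = 40/13 > 0, consistent with mu_x = mu_y = 0.
f is convex and the constraints are linear, so this KKT point is the global minimum.
f* = 128/13
Active constraints: x + 5y >= 16 (holds with equality, mu = 16/13 > 0); x >= 0 and y >= 0 are inactive (mu_x = mu_y = 0).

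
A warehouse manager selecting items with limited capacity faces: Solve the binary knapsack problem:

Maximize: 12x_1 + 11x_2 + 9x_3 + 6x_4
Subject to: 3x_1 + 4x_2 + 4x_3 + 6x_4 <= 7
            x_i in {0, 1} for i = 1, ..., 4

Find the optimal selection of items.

Items: item 1 (v=12, w=3), item 2 (v=11, w=4), item 3 (v=9, w=4), item 4 (v=6, w=6)
Capacity: 7
Checking all 16 subsets (w = total weight, v = total value):
  {}: w = 0, v = 0
  {1}: w = 3, v = 12
  {2}: w = 4, v = 11
  {3}: w = 4, v = 9
  {4}: w = 6, v = 6
  {1, 2}: w = 7, v = 23
  {1, 3}: w = 7, v = 21
  {1, 4}: w = 9 > 7, infeasible
  {2, 3}: w = 8 > 7, infeasible
  {2, 4}: w = 10 > 7, infeasible
  {3, 4}: w = 10 > 7, infeasible
  {1, 2, 3}: w = 11 > 7, infeasible
  {1, 2, 4}: w = 13 > 7, infeasible
  {1, 3, 4}: w = 13 > 7, infeasible
  {2, 3, 4}: w = 14 > 7, infeasible
  {1, 2, 3, 4}: w = 17 > 7, infeasible
Best feasible subset: items [1, 2]
Total weight: 7 <= 7, total value: 23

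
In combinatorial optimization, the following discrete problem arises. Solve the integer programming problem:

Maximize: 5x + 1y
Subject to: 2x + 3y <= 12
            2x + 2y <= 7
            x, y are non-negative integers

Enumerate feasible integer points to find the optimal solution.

Constraint 1: 2x + 3y <= 12
Constraint 2: 2x + 2y <= 7
Feasible x range (need y >= 0): 0 <= x <= min(12/2, 7/2) => x in {0, ..., 3}.
Enumerate feasible integer points row by row (the coefficient of y is 1 > 0, so for each x the largest feasible y gives the best value):
  x = 0: y <= min((12 - 2*0)/3, (7 - 2*0)/2) => y in {0, ..., 3}; best 5*0 + 1*3 = 3
  x = 1: y <= min((12 - 2*1)/3, (7 - 2*1)/2) => y in {0, ..., 2}; best 5*1 + 1*2 = 7
  x = 2: y <= min((12 - 2*2)/3, (7 - 2*2)/2) => y in {0, ..., 1}; best 5*2 + 1*1 = 11
  x = 3: y <= min((12 - 2*3)/3, (7 - 2*3)/2) => y in {0}; best 5*3 + 1*0 = 15
The maximum 5x + 1y = 15 is achieved at x = 3, y = 0.
Check: 2*3 + 3*0 = 6 <= 12 and 2*3 + 2*0 = 6 <= 7.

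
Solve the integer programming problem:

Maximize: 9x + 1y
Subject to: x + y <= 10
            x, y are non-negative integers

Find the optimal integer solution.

Objective: 9x + 1y, constraint: x + y <= 10
Coefficient of x is 9 >= coefficient of y is 1, so allocate the entire budget to x.
Optimal: x = 10, y = 0, value = 90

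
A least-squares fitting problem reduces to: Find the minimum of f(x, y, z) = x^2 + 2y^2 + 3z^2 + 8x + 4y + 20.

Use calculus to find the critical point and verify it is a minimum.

f(x,y,z) = x^2 + 2y^2 + 3z^2 + 8x + 4y + 20
df/dx = 2x + (8) = 0 => x = -4
df/dy = 4y + (4) = 0 => y = -1
df/dz = 6z + (0) = 0 => z = 0
f(-4,-1,0) = 1*(-4)^2 + 2*(-1)^2 + 3*(0)^2 + 8*(-4) + 4*(-1) + 20 = 2
Hessian is diagonal with entries 2, 4, 6 > 0, confirmed minimum.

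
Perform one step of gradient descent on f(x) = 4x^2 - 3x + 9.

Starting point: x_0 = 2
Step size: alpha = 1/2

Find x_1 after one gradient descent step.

f(x) = 4x^2 - 3x + 9
f'(x) = 8x - 3
f'(2) = 8*2 + (-3) = 13
x_1 = x_0 - alpha * f'(x_0) = 2 - 1/2 * 13 = -9/2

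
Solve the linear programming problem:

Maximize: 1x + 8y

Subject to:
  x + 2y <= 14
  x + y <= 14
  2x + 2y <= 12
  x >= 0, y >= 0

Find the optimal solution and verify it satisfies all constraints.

Feasible vertices: (0, 0), (0, 6), (6, 0)
Objective 1x + 8y at each vertex:
  (0, 0): 0
  (0, 6): 48
  (6, 0): 6
Maximum is 48 at (0, 6).
Verify constraints at (x, y) = (0, 6):
  1*0 + 2*6 = 12 <= 14
  1*0 + 1*6 = 6 <= 14
  2*0 + 2*6 = 12 <= 12 (active)
  x = 0 >= 0, y = 6 >= 0. All constraints satisfied.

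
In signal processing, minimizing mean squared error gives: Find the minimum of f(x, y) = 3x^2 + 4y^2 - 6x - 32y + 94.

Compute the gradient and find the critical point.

f(x,y) = 3x^2 + 4y^2 - 6x - 32y + 94
df/dx = 6x + (-6) = 0  =>  x = 1
df/dy = 8y + (-32) = 0  =>  y = 4
f(1, 4) = 3*(1)^2 + 4*(4)^2 + -6*(1) + -32*(4) + 94 = 27
Hessian is diagonal with entries 6, 8 > 0, so this is a minimum.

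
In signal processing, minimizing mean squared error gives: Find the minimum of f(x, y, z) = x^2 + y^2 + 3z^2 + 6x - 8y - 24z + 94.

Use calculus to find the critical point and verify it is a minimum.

f(x,y,z) = x^2 + y^2 + 3z^2 + 6x - 8y - 24z + 94
df/dx = 2x + (6) = 0 => x = -3
df/dy = 2y + (-8) = 0 => y = 4
df/dz = 6z + (-24) = 0 => z = 4
f(-3,4,4) = 1*(-3)^2 + 1*(4)^2 + 3*(4)^2 + 6*(-3) + -8*(4) + -24*(4) + 94 = 21
Hessian is diagonal with entries 2, 2, 6 > 0, confirmed minimum.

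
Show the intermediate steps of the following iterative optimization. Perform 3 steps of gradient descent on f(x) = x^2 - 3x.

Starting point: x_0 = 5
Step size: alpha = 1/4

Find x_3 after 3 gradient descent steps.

f(x) = x^2 - 3x, f'(x) = 2x + (-3)
Step 1: f'(5) = 7, x_1 = 5 - 1/4 * 7 = 13/4
Step 2: f'(13/4) = 7/2, x_2 = 13/4 - 1/4 * 7/2 = 19/8
Step 3: f'(19/8) = 7/4, x_3 = 19/8 - 1/4 * 7/4 = 31/16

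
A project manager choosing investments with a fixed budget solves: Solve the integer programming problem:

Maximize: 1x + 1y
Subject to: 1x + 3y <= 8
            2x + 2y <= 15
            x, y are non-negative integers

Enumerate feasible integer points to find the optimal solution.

Constraint 1: 1x + 3y <= 8
Constraint 2: 2x + 2y <= 15
Feasible x range (need y >= 0): 0 <= x <= min(8/1, 15/2) => x in {0, ..., 7}.
Enumerate feasible integer points row by row (the coefficient of y is 1 > 0, so for each x the largest feasible y gives the best value):
  x = 0: y <= min((8 - 1*0)/3, (15 - 2*0)/2) => y in {0, ..., 2}; best 1*0 + 1*2 = 2
  x = 1: y <= min((8 - 1*1)/3, (15 - 2*1)/2) => y in {0, ..., 2}; best 1*1 + 1*2 = 3
  x = 2: y <= min((8 - 1*2)/3, (15 - 2*2)/2) => y in {0, ..., 2}; best 1*2 + 1*2 = 4
  x = 3: y <= min((8 - 1*3)/3, (15 - 2*3)/2) => y in {0, ..., 1}; best 1*3 + 1*1 = 4
  x = 4: y <= min((8 - 1*4)/3, (15 - 2*4)/2) => y in {0, ..., 1}; best 1*4 + 1*1 = 5
  x = 5: y <= min((8 - 1*5)/3, (15 - 2*5)/2) => y in {0, ..., 1}; best 1*5 + 1*1 = 6
  x = 6: y <= min((8 - 1*6)/3, (15 - 2*6)/2) => y in {0}; best 1*6 + 1*0 = 6
  x = 7: y <= min((8 - 1*7)/3, (15 - 2*7)/2) => y in {0}; best 1*7 + 1*0 = 7
The maximum 1x + 1y = 7 is achieved at x = 7, y = 0.
Check: 1*7 + 3*0 = 7 <= 8 and 2*7 + 2*0 = 14 <= 15.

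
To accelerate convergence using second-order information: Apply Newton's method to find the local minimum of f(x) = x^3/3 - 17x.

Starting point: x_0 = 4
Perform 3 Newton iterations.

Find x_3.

f(x) = x^3/3 - 17x
f'(x) = x^2 - 17, f''(x) = 2x
Newton update: x_{n+1} = x_n - (x_n^2 - 17)/(2*x_n)
Step 1: x_0 = 4, f'=-1, f''=8, x_1 = 33/8
Step 2: x_1 = 33/8, f'=1/64, f''=33/4, x_2 = 2177/528
Step 3: x_2 = 2177/528, f'=1/278784, f''=2177/264, x_3 = 9478657/2298912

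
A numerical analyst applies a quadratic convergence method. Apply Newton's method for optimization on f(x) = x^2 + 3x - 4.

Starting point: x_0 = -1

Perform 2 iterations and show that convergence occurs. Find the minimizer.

f(x) = x^2 + 3x - 4, f'(x) = 2x + (3), f''(x) = 2
Step 1: f'(-1) = 1, x_1 = -1 - 1/2 = -3/2
Step 2: f'(-3/2) = 0, x_2 = -3/2 (converged)
Newton's method converges in 1 step for quadratics.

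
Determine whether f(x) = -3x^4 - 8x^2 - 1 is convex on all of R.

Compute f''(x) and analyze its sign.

f(x) = -3x^4 - 8x^2 - 1
f'(x) = -12x^3 + -16x
f''(x) = -36x^2 + -16
f''(x) = -36x^2 + -16 <= -16 < 0 for all x
Therefore, f is concave on R.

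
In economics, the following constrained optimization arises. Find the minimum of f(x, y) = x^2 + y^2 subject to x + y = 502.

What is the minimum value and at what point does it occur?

Substitute y = 502 - x into f(x,y) = x^2 + y^2:
g(x) = x^2 + (502 - x)^2 = 2x^2 - 1004x + 252004
g'(x) = 4x - 1004 = 0  =>  x = 251
y = 502 - 251 = 251
Minimum value = 251^2 + 251^2 = 126002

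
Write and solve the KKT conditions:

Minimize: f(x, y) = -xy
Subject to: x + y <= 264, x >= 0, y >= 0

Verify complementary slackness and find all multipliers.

Problem: min -xy s.t. x + y <= 264 (multiplier lambda), x >= 0 (mu_x), y >= 0 (mu_y)
KKT stationarity: -y + lambda - mu_x = 0, -x + lambda - mu_y = 0, with lambda, mu_x, mu_y >= 0
Complementary slackness: lambda*(x + y - 264) = 0, mu_x*x = 0, mu_y*y = 0
If lambda = 0: y = -mu_x <= 0 and x = -mu_y <= 0 force x = y = 0 with f = 0; but x = y = 132 is feasible with f = -17424 < 0, so this is not the minimum. Hence lambda > 0 and x + y = 264.
Try x > 0, y > 0 (so mu_x = mu_y = 0): y = lambda, x = lambda => x = y = lambda
x + y = 264 => 2*lambda = 264 => lambda = 132
x* = y* = 132 > 0, consistent with mu_x = mu_y = 0.
(Any feasible point with x = 0 or y = 0 has f = 0 > -17424, so the minimum is not on those boundaries.)
min(-xy) = -17424 (i.e. max xy = 17424)
Multipliers: lambda = 132, mu_x = 0, mu_y = 0
Complementary slackness: lambda*(x + y - 264) = 132*(132 + 132 - 264) = 0, mu_x*x = 0*132 = 0, mu_y*y = 0*132 = 0. Satisfied.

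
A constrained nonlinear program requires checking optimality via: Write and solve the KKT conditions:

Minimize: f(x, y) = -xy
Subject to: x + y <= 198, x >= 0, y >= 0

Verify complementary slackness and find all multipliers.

Problem: min -xy s.t. x + y <= 198 (multiplier lambda), x >= 0 (mu_x), y >= 0 (mu_y)
KKT stationarity: -y + lambda - mu_x = 0, -x + lambda - mu_y = 0, with lambda, mu_x, mu_y >= 0
Complementary slackness: lambda*(x + y - 198) = 0, mu_x*x = 0, mu_y*y = 0
If lambda = 0: y = -mu_x <= 0 and x = -mu_y <= 0 force x = y = 0 with f = 0; but x = y = 99 is feasible with f = -9801 < 0, so this is not the minimum. Hence lambda > 0 and x + y = 198.
Try x > 0, y > 0 (so mu_x = mu_y = 0): y = lambda, x = lambda => x = y = lambda
x + y = 198 => 2*lambda = 198 => lambda = 99
x* = y* = 99 > 0, consistent with mu_x = mu_y = 0.
(Any feasible point with x = 0 or y = 0 has f = 0 > -9801, so the minimum is not on those boundaries.)
min(-xy) = -9801 (i.e. max xy = 9801)
Multipliers: lambda = 99, mu_x = 0, mu_y = 0
Complementary slackness: lambda*(x + y - 198) = 99*(99 + 99 - 198) = 0, mu_x*x = 0*99 = 0, mu_y*y = 0*99 = 0. Satisfied.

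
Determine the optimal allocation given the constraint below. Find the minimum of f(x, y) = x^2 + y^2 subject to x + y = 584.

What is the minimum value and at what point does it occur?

Substitute y = 584 - x into f(x,y) = x^2 + y^2:
g(x) = x^2 + (584 - x)^2 = 2x^2 - 1168x + 341056
g'(x) = 4x - 1168 = 0  =>  x = 292
y = 584 - 292 = 292
Minimum value = 292^2 + 292^2 = 170528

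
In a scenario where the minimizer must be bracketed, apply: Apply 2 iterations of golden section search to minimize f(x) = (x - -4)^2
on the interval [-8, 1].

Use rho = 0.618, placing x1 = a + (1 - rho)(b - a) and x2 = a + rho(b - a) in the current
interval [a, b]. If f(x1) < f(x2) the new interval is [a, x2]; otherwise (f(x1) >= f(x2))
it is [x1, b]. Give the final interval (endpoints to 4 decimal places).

Golden section search for min of f(x) = (x - -4)^2 on [-8, 1].
Each step: x1 = a + (1 - rho)(b - a), x2 = a + rho(b - a); if f(x1) < f(x2) keep [a, x2], otherwise keep [x1, b].
Step 1: [-8.0000, 1.0000], x1=-4.5620 (f=0.3158), x2=-2.4380 (f=2.4398); f(x1) < f(x2) => keep [-8.0000, -2.4380]
Step 2: [-8.0000, -2.4380], x1=-5.8753 (f=3.5168), x2=-4.5627 (f=0.3166); f(x1) > f(x2) => keep [-5.8753, -2.4380]
Final interval: [-5.8753, -2.4380]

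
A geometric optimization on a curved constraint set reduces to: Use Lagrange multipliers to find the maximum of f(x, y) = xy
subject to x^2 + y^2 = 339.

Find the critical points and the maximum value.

Lagrange conditions: y = 2*lambda*x and x = 2*lambda*y
If x = 0 then y = 0, violating the constraint, so x, y != 0.
Dividing: y/x = x/y => x^2 = y^2 => y = x or y = -x
Constraint: 2x^2 = 339 => x^2 = 339/2 => x = +/-sqrt(339/2)
Critical points: (sqrt(339/2), sqrt(339/2)), (-sqrt(339/2), -sqrt(339/2)), (sqrt(339/2), -sqrt(339/2)), (-sqrt(339/2), sqrt(339/2))
  y = x:  xy = x^2 = 339/2  at (sqrt(339/2), sqrt(339/2)) and (-sqrt(339/2), -sqrt(339/2))
  y = -x: xy = -x^2 = -339/2 at (sqrt(339/2), -sqrt(339/2)) and (-sqrt(339/2), sqrt(339/2))
Maximum xy = 339/2 at (sqrt(339/2), sqrt(339/2)) and (-sqrt(339/2), -sqrt(339/2))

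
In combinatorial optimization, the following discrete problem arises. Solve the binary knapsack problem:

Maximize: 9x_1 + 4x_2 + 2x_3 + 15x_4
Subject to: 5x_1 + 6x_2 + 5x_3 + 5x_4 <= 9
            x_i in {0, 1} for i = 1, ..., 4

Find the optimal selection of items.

Items: item 1 (v=9, w=5), item 2 (v=4, w=6), item 3 (v=2, w=5), item 4 (v=15, w=5)
Capacity: 9
Checking all 16 subsets (w = total weight, v = total value):
  {}: w = 0, v = 0
  {1}: w = 5, v = 9
  {2}: w = 6, v = 4
  {3}: w = 5, v = 2
  {4}: w = 5, v = 15
  {1, 2}: w = 11 > 9, infeasible
  {1, 3}: w = 10 > 9, infeasible
  {1, 4}: w = 10 > 9, infeasible
  {2, 3}: w = 11 > 9, infeasible
  {2, 4}: w = 11 > 9, infeasible
  {3, 4}: w = 10 > 9, infeasible
  {1, 2, 3}: w = 16 > 9, infeasible
  {1, 2, 4}: w = 16 > 9, infeasible
  {1, 3, 4}: w = 15 > 9, infeasible
  {2, 3, 4}: w = 16 > 9, infeasible
  {1, 2, 3, 4}: w = 21 > 9, infeasible
Best feasible subset: items [4]
Total weight: 5 <= 9, total value: 15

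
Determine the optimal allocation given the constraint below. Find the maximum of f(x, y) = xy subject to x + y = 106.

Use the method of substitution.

Substitute y = 106 - x into f(x,y) = xy:
g(x) = x(106 - x) = 106x - x^2
g'(x) = 106 - 2x = 0  =>  x = 53
y = 106 - 53 = 53
Maximum value = 53 * 53 = 2809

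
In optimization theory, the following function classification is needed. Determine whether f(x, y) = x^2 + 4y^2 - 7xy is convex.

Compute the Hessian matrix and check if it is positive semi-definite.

f(x,y) = x^2 + 4y^2 - 7xy
Hessian H = [[2, -7], [-7, 8]]
trace(H) = 10, det(H) = -33
Eigenvalues: (10 +/- sqrt(232)) / 2 = 12.62, -2.616
Since not both eigenvalues positive, f is neither convex nor concave.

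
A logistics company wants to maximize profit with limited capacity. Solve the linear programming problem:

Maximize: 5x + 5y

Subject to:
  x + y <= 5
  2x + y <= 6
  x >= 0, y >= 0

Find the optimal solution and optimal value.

Feasible vertices: (0, 0), (0, 5), (1, 4), (3, 0)
Objective 5x + 5y at each:
  (0, 0): 0
  (0, 5): 25
  (1, 4): 25
  (3, 0): 15
Maximum is 25 at (0, 5).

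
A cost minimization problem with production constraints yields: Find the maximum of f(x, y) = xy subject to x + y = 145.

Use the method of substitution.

Substitute y = 145 - x into f(x,y) = xy:
g(x) = x(145 - x) = 145x - x^2
g'(x) = 145 - 2x = 0  =>  x = 145/2
y = 145 - 145/2 = 145/2
Maximum value = (145/2) * (145/2) = 21025/4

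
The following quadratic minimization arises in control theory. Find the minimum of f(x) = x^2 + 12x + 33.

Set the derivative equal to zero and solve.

f(x) = x^2 + 12x + 33
f'(x) = 2x + (12) = 0
x = -12/2 = -6
f(-6) = -3
Since f''(x) = 2 > 0, this is a minimum.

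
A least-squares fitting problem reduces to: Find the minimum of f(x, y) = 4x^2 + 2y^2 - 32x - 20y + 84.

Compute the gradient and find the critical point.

f(x,y) = 4x^2 + 2y^2 - 32x - 20y + 84
df/dx = 8x + (-32) = 0  =>  x = 4
df/dy = 4y + (-20) = 0  =>  y = 5
f(4, 5) = 4*(4)^2 + 2*(5)^2 + -32*(4) + -20*(5) + 84 = -30
Hessian is diagonal with entries 8, 4 > 0, so this is a minimum.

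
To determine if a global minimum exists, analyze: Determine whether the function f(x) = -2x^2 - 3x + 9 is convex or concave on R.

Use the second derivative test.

f(x) = -2x^2 - 3x + 9
f'(x) = -4x - 3
f''(x) = -4
Since f''(x) = -4 < 0 for all x, f is concave on R.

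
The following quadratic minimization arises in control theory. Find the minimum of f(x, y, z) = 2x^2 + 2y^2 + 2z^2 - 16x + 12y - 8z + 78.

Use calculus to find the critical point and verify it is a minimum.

f(x,y,z) = 2x^2 + 2y^2 + 2z^2 - 16x + 12y - 8z + 78
df/dx = 4x + (-16) = 0 => x = 4
df/dy = 4y + (12) = 0 => y = -3
df/dz = 4z + (-8) = 0 => z = 2
f(4,-3,2) = 2*(4)^2 + 2*(-3)^2 + 2*(2)^2 + -16*(4) + 12*(-3) + -8*(2) + 78 = 20
Hessian is diagonal with entries 4, 4, 4 > 0, confirmed minimum.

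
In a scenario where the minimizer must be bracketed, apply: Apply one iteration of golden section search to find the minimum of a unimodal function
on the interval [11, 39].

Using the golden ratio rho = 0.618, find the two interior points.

Golden section search on [11, 39].
Golden ratio rho = 0.618 (approx).
Interior points:
  x_1 = 11 + (1-0.618)*28 = 21.6960
  x_2 = 11 + 0.618*28 = 28.3040
Compare f(x_1) and f(x_2) to determine which subinterval to keep.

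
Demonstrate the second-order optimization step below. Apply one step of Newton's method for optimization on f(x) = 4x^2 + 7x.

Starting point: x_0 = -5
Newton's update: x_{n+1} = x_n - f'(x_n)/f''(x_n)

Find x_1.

f(x) = 4x^2 + 7x
f'(x) = 8x + (7), f''(x) = 8
Newton step: x_1 = x_0 - f'(x_0)/f''(x_0)
f'(-5) = -33
x_1 = -5 - -33/8 = -7/8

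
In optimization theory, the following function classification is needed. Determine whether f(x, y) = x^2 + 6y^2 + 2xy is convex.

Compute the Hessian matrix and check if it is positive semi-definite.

f(x,y) = x^2 + 6y^2 + 2xy
Hessian H = [[2, 2], [2, 12]]
trace(H) = 14, det(H) = 20
Eigenvalues: (14 +/- sqrt(116)) / 2 = 12.39, 1.615
Since both eigenvalues > 0, f is convex.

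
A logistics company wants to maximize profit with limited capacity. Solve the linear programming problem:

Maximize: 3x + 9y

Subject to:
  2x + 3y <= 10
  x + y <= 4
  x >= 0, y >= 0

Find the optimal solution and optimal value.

Feasible vertices: (0, 0), (0, 10/3), (2, 2), (4, 0)
Objective 3x + 9y at each:
  (0, 0): 0
  (0, 10/3): 30
  (2, 2): 24
  (4, 0): 12
Maximum is 30 at (0, 10/3).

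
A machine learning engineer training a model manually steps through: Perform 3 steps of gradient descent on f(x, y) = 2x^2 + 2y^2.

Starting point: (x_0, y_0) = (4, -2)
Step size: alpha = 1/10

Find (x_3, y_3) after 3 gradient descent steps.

f(x,y) = 2x^2 + 2y^2
grad_x = 4x + 0y, grad_y = 4y + 0x
Step 1: grad = (16, -8), (12/5, -6/5)
Step 2: grad = (48/5, -24/5), (36/25, -18/25)
Step 3: grad = (144/25, -72/25), (108/125, -54/125)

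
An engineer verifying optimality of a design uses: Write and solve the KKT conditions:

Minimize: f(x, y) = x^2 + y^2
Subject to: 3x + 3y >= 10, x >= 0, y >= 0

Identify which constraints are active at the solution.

KKT conditions for min x^2 + y^2 s.t. 3x + 3y >= 10, x >= 0, y >= 0:
Stationarity: 2x = mu*3 + mu_x, 2y = mu*3 + mu_y, with mu, mu_x, mu_y >= 0
Complementary slackness: mu*(3x + 3y - 10) = 0, mu_x*x = 0, mu_y*y = 0
(0, 0) is infeasible (3*0 + 3*0 < 10), so if mu = 0 stationarity would force x = mu_x/2 >= 0, y = mu_y/2 >= 0 with mu_x*x = mu_y*y = 0, i.e. x = y = 0: contradiction. Hence mu > 0 and 3x + 3y = 10 is active.
Try x > 0, y > 0 (so mu_x = mu_y = 0): x = 3*mu/2, y = 3*mu/2
Substitute: 3*(3*mu/2) + 3*(3*mu/2) = 10
  mu*18/2 = 10 => mu = 10/9
x* = 5/3 > 0, y* = 5/3 > 0, consistent with mu_x = mu_y = 0.
f is convex and the constraints are linear, so this KKT point is the global minimum.
f* = 50/9
Active constraints: 3x + 3y >= 10 (holds with equality, mu = 10/9 > 0); x >= 0 and y >= 0 are inactive (mu_x = mu_y = 0).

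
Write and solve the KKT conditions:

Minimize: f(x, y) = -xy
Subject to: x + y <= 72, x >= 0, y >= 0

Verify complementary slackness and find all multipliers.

Problem: min -xy s.t. x + y <= 72 (multiplier lambda), x >= 0 (mu_x), y >= 0 (mu_y)
KKT stationarity: -y + lambda - mu_x = 0, -x + lambda - mu_y = 0, with lambda, mu_x, mu_y >= 0
Complementary slackness: lambda*(x + y - 72) = 0, mu_x*x = 0, mu_y*y = 0
If lambda = 0: y = -mu_x <= 0 and x = -mu_y <= 0 force x = y = 0 with f = 0; but x = y = 36 is feasible with f = -1296 < 0, so this is not the minimum. Hence lambda > 0 and x + y = 72.
Try x > 0, y > 0 (so mu_x = mu_y = 0): y = lambda, x = lambda => x = y = lambda
x + y = 72 => 2*lambda = 72 => lambda = 36
x* = y* = 36 > 0, consistent with mu_x = mu_y = 0.
(Any feasible point with x = 0 or y = 0 has f = 0 > -1296, so the minimum is not on those boundaries.)
min(-xy) = -1296 (i.e. max xy = 1296)
Multipliers: lambda = 36, mu_x = 0, mu_y = 0
Complementary slackness: lambda*(x + y - 72) = 36*(36 + 36 - 72) = 0, mu_x*x = 0*36 = 0, mu_y*y = 0*36 = 0. Satisfied.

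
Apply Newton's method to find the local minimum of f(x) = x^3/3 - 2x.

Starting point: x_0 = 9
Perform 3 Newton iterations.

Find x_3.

f(x) = x^3/3 - 2x
f'(x) = x^2 - 2, f''(x) = 2x
Newton update: x_{n+1} = x_n - (x_n^2 - 2)/(2*x_n)
Step 1: x_0 = 9, f'=79, f''=18, x_1 = 83/18
Step 2: x_1 = 83/18, f'=6241/324, f''=83/9, x_2 = 7537/2988
Step 3: x_2 = 7537/2988, f'=38950081/8928144, f''=7537/1494, x_3 = 74662657/45041112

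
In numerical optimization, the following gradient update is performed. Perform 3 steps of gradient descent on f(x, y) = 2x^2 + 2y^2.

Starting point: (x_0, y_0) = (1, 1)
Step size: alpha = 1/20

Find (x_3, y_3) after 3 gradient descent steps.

f(x,y) = 2x^2 + 2y^2
grad_x = 4x + 0y, grad_y = 4y + 0x
Step 1: grad = (4, 4), (4/5, 4/5)
Step 2: grad = (16/5, 16/5), (16/25, 16/25)
Step 3: grad = (64/25, 64/25), (64/125, 64/125)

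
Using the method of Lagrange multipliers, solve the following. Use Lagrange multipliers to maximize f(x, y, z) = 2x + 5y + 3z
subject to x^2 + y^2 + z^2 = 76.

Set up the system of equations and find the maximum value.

Lagrange conditions: 2 = 2*lambda*x, 5 = 2*lambda*y, 3 = 2*lambda*z
So x:2 = y:5 = z:3, i.e. x = 2t, y = 5t, z = 3t
Constraint: t^2*(2^2 + 5^2 + 3^2) = 76
  t^2 * 38 = 76  =>  t = sqrt(2)
Maximum = 2*2t + 5*5t + 3*3t = 38*sqrt(2) = sqrt(2888)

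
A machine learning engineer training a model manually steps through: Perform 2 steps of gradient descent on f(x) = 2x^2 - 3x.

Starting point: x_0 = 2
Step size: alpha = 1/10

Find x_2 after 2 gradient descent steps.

f(x) = 2x^2 - 3x, f'(x) = 4x + (-3)
Step 1: f'(2) = 5, x_1 = 2 - 1/10 * 5 = 3/2
Step 2: f'(3/2) = 3, x_2 = 3/2 - 1/10 * 3 = 6/5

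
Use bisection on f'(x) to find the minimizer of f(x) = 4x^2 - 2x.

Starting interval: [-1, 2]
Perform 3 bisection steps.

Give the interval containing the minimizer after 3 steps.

Finding critical point of f(x) = 4x^2 - 2x using bisection on f'(x) = 8x + -2.
f'(x) = 0 when x = 1/4.
Starting interval: [-1, 2]
Step 1: mid = 1/2, f'(mid) = 2, new interval = [-1, 1/2]
Step 2: mid = -1/4, f'(mid) = -4, new interval = [-1/4, 1/2]
Step 3: mid = 1/8, f'(mid) = -1, new interval = [1/8, 1/2]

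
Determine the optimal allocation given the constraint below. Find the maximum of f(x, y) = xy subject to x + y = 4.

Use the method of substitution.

Substitute y = 4 - x into f(x,y) = xy:
g(x) = x(4 - x) = 4x - x^2
g'(x) = 4 - 2x = 0  =>  x = 2
y = 4 - 2 = 2
Maximum value = 2 * 2 = 4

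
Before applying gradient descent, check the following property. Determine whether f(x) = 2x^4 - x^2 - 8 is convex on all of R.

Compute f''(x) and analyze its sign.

f(x) = 2x^4 - x^2 - 8
f'(x) = 8x^3 + -2x
f''(x) = 24x^2 + -2
f''(0) = -2 < 0, so not convex near x = 0
Therefore, f is not globally convex on R.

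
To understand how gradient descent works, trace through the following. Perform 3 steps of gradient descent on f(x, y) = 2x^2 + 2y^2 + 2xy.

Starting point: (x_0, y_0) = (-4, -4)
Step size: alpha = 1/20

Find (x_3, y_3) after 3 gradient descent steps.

f(x,y) = 2x^2 + 2y^2 + 2xy
grad_x = 4x + 2y, grad_y = 4y + 2x
Step 1: grad = (-24, -24), (-14/5, -14/5)
Step 2: grad = (-84/5, -84/5), (-49/25, -49/25)
Step 3: grad = (-294/25, -294/25), (-343/250, -343/250)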